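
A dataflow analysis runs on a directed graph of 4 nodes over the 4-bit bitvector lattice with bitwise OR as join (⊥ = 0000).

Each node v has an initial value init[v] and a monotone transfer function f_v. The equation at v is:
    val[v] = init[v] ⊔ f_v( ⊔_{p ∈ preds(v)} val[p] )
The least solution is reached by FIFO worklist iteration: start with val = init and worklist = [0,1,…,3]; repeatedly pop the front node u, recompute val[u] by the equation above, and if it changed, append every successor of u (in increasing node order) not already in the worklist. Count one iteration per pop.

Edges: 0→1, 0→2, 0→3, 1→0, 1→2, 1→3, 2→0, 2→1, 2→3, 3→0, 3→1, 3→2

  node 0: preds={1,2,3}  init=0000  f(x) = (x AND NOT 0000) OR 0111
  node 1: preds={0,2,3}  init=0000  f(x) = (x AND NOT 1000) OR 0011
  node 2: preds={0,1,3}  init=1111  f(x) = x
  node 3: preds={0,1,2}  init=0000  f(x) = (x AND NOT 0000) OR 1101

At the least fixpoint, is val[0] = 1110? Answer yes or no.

no

Iteration log — 7 steps:
  step 1. node 0  ⊔preds=1111  new=1111  old=0000  +wl: 
  step 2. node 1  ⊔preds=1111  new=0111  old=0000  +wl: 0
  step 3. node 2  ⊔preds=1111  new=1111  stable
  step 4. node 3  ⊔preds=1111  new=1111  old=0000  +wl: 1,2
  step 5. node 0  ⊔preds=1111  new=1111  stable
  step 6. node 1  ⊔preds=1111  new=0111  stable
  step 7. node 2  ⊔preds=1111  new=1111  stable

Least fixpoint reached:
  node 0: 1111
  node 1: 0111
  node 2: 1111
  node 3: 1111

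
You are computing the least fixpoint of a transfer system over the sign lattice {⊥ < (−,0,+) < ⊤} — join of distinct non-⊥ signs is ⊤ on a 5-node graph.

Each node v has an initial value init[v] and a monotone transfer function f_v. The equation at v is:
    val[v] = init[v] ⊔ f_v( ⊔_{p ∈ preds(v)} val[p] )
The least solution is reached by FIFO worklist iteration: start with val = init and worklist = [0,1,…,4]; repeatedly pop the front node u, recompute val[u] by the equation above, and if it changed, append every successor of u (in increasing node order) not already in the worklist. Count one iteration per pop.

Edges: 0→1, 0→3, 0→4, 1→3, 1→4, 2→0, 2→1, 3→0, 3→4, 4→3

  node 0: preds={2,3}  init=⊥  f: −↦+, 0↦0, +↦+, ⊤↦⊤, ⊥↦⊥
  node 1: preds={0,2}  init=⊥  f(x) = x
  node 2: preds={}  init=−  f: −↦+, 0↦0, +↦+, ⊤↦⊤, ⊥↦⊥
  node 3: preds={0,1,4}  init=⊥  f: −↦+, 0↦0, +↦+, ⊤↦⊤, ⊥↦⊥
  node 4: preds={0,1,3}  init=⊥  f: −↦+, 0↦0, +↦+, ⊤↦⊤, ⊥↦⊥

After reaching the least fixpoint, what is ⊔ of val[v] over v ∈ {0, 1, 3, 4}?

⊤

Worklist (9 pops):
  #1 pop 0: in=− → + (was ⊥); enqueue []
  #2 pop 1: in=⊤ → ⊤ (was ⊥); enqueue []
  #3 pop 2: in=⊥ → − (no change)
  #4 pop 3: in=⊤ → ⊤ (was ⊥); enqueue [0]
  #5 pop 4: in=⊤ → ⊤ (was ⊥); enqueue [3]
  #6 pop 0: in=⊤ → ⊤ (was +); enqueue [1,4]
  #7 pop 3: in=⊤ → ⊤ (no change)
  #8 pop 1: in=⊤ → ⊤ (no change)
  #9 pop 4: in=⊤ → ⊤ (no change)

Fixpoint:
  val[0] = ⊤
  val[1] = ⊤
  val[2] = −
  val[3] = ⊤
  val[4] = ⊤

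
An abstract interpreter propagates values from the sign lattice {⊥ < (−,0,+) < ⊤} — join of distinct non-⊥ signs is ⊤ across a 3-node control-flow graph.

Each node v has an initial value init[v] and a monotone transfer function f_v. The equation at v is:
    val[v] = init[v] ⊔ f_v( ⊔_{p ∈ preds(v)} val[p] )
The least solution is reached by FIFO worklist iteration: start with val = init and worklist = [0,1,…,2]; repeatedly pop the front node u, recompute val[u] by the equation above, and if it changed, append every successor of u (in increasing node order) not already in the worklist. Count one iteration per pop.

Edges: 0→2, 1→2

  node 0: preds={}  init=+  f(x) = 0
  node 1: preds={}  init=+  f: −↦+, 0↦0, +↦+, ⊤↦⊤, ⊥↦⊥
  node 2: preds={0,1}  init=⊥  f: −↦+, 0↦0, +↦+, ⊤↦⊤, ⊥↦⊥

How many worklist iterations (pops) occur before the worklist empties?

3

Trace (3 dequeues):
  [1] u=0 | in ⊥ | out ⊤ | prev + | push {}
  [2] u=1 | in ⊥ | out + | ==
  [3] u=2 | in ⊤ | out ⊤ | prev ⊥ | push {}

Converged values:
  [0] ⊤
  [1] +
  [2] ⊤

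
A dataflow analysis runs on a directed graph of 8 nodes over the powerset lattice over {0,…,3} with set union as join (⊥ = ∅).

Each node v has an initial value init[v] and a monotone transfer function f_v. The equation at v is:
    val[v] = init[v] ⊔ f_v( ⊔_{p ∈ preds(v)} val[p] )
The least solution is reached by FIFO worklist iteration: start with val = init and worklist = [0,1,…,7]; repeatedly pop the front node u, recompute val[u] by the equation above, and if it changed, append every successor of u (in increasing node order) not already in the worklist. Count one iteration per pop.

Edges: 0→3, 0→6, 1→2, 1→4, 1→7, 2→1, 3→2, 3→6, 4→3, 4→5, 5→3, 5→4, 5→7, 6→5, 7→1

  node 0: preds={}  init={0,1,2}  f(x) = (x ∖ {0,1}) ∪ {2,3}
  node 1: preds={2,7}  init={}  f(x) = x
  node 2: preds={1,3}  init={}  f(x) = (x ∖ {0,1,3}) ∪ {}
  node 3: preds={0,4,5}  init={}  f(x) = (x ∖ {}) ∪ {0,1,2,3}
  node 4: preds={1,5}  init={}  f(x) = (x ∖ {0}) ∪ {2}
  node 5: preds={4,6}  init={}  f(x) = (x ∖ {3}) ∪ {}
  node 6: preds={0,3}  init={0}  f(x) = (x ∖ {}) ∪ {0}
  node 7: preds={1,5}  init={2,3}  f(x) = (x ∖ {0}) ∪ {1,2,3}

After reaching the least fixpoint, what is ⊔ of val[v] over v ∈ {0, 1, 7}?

{0,1,2,3}

Iteration log — 16 steps:
  step 1. node 0  ⊔preds={}  new={0,1,2,3}  old={0,1,2}  +wl: 
  step 2. node 1  ⊔preds={2,3}  new={2,3}  old={}  +wl: 
  step 3. node 2  ⊔preds={2,3}  new={2}  old={}  +wl: 1
  step 4. node 3  ⊔preds={0,1,2,3}  new={0,1,2,3}  old={}  +wl: 2
  step 5. node 4  ⊔preds={2,3}  new={2,3}  old={}  +wl: 3
  step 6. node 5  ⊔preds={0,2,3}  new={0,2}  old={}  +wl: 4
  step 7. node 6  ⊔preds={0,1,2,3}  new={0,1,2,3}  old={0}  +wl: 5
  step 8. node 7  ⊔preds={0,2,3}  new={1,2,3}  old={2,3}  +wl: 
  step 9. node 1  ⊔preds={1,2,3}  new={1,2,3}  old={2,3}  +wl: 7
  step 10. node 2  ⊔preds={0,1,2,3}  new={2}  stable
  step 11. node 3  ⊔preds={0,1,2,3}  new={0,1,2,3}  stable
  step 12. node 4  ⊔preds={0,1,2,3}  new={1,2,3}  old={2,3}  +wl: 3
  step 13. node 5  ⊔preds={0,1,2,3}  new={0,1,2}  old={0,2}  +wl: 4
  step 14. node 7  ⊔preds={0,1,2,3}  new={1,2,3}  stable
  step 15. node 3  ⊔preds={0,1,2,3}  new={0,1,2,3}  stable
  step 16. node 4  ⊔preds={0,1,2,3}  new={1,2,3}  stable

Least fixpoint reached:
  node 0: {0,1,2,3}
  node 1: {1,2,3}
  node 2: {2}
  node 3: {0,1,2,3}
  node 4: {1,2,3}
  node 5: {0,1,2}
  node 6: {0,1,2,3}
  node 7: {1,2,3}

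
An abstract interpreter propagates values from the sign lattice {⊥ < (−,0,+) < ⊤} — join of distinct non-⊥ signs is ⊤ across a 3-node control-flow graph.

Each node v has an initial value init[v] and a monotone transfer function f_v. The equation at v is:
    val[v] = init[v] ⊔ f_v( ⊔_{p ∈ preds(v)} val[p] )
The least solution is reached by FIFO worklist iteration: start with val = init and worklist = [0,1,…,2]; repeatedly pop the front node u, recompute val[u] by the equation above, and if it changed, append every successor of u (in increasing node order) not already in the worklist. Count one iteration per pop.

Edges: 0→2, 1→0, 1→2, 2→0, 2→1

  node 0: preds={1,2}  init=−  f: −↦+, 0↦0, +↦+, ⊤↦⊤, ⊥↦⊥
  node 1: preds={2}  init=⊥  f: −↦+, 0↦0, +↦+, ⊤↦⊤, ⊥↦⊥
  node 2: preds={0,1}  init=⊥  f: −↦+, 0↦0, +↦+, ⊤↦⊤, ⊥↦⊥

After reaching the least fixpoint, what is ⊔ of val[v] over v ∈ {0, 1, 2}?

⊤

Trace (10 dequeues):
  [1] u=0 | in ⊥ | out − | ==
  [2] u=1 | in ⊥ | out ⊥ | ==
  [3] u=2 | in − | out + | prev ⊥ | push {0,1}
  [4] u=0 | in + | out ⊤ | prev − | push {2}
  [5] u=1 | in + | out + | prev ⊥ | push {0}
  [6] u=2 | in ⊤ | out ⊤ | prev + | push {1}
  [7] u=0 | in ⊤ | out ⊤ | ==
  [8] u=1 | in ⊤ | out ⊤ | prev + | push {0,2}
  [9] u=0 | in ⊤ | out ⊤ | ==
  [10] u=2 | in ⊤ | out ⊤ | ==

Converged values:
  [0] ⊤
  [1] ⊤
  [2] ⊤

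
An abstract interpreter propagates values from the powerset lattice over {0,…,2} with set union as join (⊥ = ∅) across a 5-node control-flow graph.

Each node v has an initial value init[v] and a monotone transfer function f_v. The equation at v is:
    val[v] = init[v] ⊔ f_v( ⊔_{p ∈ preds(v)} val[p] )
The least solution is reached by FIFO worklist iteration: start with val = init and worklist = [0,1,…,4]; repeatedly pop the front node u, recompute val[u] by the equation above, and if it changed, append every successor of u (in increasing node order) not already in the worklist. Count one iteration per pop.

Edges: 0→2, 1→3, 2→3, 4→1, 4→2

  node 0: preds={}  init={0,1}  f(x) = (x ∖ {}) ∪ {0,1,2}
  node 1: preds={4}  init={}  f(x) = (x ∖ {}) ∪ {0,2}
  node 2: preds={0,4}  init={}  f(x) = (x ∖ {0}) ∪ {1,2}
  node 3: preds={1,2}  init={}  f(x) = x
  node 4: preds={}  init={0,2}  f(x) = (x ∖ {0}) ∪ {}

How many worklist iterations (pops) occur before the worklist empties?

5

Trace (5 dequeues):
  [1] u=0 | in {} | out {0,1,2} | prev {0,1} | push {}
  [2] u=1 | in {0,2} | out {0,2} | prev {} | push {}
  [3] u=2 | in {0,1,2} | out {1,2} | prev {} | push {}
  [4] u=3 | in {0,1,2} | out {0,1,2} | prev {} | push {}
  [5] u=4 | in {} | out {0,2} | ==

Converged values:
  [0] {0,1,2}
  [1] {0,2}
  [2] {1,2}
  [3] {0,1,2}
  [4] {0,2}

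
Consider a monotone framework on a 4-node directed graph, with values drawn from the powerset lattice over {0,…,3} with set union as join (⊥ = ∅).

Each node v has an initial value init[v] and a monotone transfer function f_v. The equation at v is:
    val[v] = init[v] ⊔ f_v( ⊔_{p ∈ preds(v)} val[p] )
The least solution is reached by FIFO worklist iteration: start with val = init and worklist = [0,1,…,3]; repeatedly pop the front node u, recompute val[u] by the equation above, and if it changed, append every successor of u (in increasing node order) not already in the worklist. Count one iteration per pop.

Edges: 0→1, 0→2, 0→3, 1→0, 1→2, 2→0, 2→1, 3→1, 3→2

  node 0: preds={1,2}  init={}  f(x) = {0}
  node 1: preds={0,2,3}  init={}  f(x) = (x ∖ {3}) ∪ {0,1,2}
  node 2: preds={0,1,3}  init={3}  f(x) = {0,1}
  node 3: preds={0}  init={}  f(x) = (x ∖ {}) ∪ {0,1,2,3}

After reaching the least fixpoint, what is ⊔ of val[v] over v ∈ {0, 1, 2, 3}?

Worklist (7 pops):
  #1 pop 0: in={3} → {0} (was {}); enqueue []
  #2 pop 1: in={0,3} → {0,1,2} (was {}); enqueue [0]
  #3 pop 2: in={0,1,2} → {0,1,3} (was {3}); enqueue [1]
  #4 pop 3: in={0} → {0,1,2,3} (was {}); enqueue [2]
  #5 pop 0: in={0,1,2,3} → {0} (no change)
  #6 pop 1: in={0,1,2,3} → {0,1,2} (no change)
  #7 pop 2: in={0,1,2,3} → {0,1,3} (no change)

Fixpoint:
  val[0] = {0}
  val[1] = {0,1,2}
  val[2] = {0,1,3}
  val[3] = {0,1,2,3}

{0,1,2,3}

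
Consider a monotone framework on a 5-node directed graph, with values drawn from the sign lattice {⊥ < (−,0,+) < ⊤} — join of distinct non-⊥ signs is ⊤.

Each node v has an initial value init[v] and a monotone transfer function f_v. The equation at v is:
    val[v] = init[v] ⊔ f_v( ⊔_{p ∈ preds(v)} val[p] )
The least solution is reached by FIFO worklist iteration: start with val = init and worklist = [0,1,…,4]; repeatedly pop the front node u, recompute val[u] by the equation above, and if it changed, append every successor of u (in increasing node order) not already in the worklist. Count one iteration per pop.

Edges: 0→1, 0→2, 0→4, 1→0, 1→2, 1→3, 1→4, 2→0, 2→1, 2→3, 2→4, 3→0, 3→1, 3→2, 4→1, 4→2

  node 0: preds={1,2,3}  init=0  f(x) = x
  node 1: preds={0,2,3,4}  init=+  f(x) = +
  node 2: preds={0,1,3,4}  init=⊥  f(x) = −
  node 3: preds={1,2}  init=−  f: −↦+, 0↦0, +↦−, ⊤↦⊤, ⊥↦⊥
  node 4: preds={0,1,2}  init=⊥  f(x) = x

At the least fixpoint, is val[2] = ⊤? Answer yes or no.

no

Trace (8 dequeues):
  [1] u=0 | in ⊤ | out ⊤ | prev 0 | push {}
  [2] u=1 | in ⊤ | out + | ==
  [3] u=2 | in ⊤ | out − | prev ⊥ | push {0,1}
  [4] u=3 | in ⊤ | out ⊤ | prev − | push {2}
  [5] u=4 | in ⊤ | out ⊤ | prev ⊥ | push {}
  [6] u=0 | in ⊤ | out ⊤ | ==
  [7] u=1 | in ⊤ | out + | ==
  [8] u=2 | in ⊤ | out − | ==

Converged values:
  [0] ⊤
  [1] +
  [2] −
  [3] ⊤
  [4] ⊤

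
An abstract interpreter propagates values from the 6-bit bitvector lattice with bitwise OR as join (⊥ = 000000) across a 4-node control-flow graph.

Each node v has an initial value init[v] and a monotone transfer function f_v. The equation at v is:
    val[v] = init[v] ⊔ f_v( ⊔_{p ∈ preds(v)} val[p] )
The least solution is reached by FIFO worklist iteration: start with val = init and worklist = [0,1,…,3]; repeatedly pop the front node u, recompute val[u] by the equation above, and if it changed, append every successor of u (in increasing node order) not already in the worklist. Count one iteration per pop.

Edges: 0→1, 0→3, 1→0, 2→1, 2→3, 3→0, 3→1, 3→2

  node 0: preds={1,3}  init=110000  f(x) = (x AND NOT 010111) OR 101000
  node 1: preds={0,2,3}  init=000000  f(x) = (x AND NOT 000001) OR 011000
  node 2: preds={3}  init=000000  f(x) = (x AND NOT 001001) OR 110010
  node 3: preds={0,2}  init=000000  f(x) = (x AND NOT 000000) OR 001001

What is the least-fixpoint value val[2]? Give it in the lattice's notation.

Iteration log — 8 steps:
  step 1. node 0  ⊔preds=000000  new=111000  old=110000  +wl: 
  step 2. node 1  ⊔preds=111000  new=111000  old=000000  +wl: 0
  step 3. node 2  ⊔preds=000000  new=110010  old=000000  +wl: 1
  step 4. node 3  ⊔preds=111010  new=111011  old=000000  +wl: 2
  step 5. node 0  ⊔preds=111011  new=111000  stable
  step 6. node 1  ⊔preds=111011  new=111010  old=111000  +wl: 0
  step 7. node 2  ⊔preds=111011  new=110010  stable
  step 8. node 0  ⊔preds=111011  new=111000  stable

Least fixpoint reached:
  node 0: 111000
  node 1: 111010
  node 2: 110010
  node 3: 111011

110010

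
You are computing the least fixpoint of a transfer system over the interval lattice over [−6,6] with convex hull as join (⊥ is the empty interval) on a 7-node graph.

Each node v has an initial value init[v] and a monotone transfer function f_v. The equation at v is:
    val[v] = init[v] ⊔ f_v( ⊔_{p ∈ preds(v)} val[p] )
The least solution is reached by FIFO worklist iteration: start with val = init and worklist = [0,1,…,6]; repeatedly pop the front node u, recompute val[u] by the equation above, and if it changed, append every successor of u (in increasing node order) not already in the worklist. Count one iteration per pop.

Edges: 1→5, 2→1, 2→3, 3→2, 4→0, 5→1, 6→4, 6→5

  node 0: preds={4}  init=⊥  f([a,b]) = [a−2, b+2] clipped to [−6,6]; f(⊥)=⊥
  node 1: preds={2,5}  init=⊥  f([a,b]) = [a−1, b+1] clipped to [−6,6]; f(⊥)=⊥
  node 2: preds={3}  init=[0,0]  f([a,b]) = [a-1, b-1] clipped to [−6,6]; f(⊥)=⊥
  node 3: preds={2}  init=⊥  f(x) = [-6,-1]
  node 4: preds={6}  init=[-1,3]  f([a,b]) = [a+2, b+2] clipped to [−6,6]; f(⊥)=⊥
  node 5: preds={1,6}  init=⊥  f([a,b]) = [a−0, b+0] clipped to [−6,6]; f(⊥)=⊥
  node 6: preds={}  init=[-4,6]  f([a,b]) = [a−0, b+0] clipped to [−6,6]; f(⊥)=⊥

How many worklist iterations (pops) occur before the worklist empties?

Worklist (13 pops):
  #1 pop 0: in=[-1,3] → [-3,5] (was ⊥); enqueue []
  #2 pop 1: in=[0,0] → [-1,1] (was ⊥); enqueue []
  #3 pop 2: in=⊥ → [0,0] (no change)
  #4 pop 3: in=[0,0] → [-6,-1] (was ⊥); enqueue [2]
  #5 pop 4: in=[-4,6] → [-2,6] (was [-1,3]); enqueue [0]
  #6 pop 5: in=[-4,6] → [-4,6] (was ⊥); enqueue [1]
  #7 pop 6: in=⊥ → [-4,6] (no change)
  #8 pop 2: in=[-6,-1] → [-6,0] (was [0,0]); enqueue [3]
  #9 pop 0: in=[-2,6] → [-4,6] (was [-3,5]); enqueue []
  #10 pop 1: in=[-6,6] → [-6,6] (was [-1,1]); enqueue [5]
  #11 pop 3: in=[-6,0] → [-6,-1] (no change)
  #12 pop 5: in=[-6,6] → [-6,6] (was [-4,6]); enqueue [1]
  #13 pop 1: in=[-6,6] → [-6,6] (no change)

Fixpoint:
  val[0] = [-4,6]
  val[1] = [-6,6]
  val[2] = [-6,0]
  val[3] = [-6,-1]
  val[4] = [-2,6]
  val[5] = [-6,6]
  val[6] = [-4,6]

13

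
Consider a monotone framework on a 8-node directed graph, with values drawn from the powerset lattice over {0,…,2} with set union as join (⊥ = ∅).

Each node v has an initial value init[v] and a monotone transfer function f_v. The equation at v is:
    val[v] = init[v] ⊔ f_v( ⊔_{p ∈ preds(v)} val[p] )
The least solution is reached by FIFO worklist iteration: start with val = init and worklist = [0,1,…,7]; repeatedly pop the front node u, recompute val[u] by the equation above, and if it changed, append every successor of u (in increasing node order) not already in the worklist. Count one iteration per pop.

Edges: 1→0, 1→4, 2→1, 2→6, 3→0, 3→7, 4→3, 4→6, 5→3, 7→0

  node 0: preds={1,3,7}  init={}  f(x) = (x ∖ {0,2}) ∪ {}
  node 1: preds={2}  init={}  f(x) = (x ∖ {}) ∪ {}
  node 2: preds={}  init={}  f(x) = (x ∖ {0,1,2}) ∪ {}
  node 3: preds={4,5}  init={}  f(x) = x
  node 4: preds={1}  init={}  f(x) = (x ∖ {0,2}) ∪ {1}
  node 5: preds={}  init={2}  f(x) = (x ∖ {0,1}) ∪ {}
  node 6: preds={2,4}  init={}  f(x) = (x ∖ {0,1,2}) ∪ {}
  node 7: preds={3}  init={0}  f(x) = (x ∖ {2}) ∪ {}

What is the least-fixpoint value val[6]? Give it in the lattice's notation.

{}

Worklist (13 pops):
  #1 pop 0: in={0} → {} (no change)
  #2 pop 1: in={} → {} (no change)
  #3 pop 2: in={} → {} (no change)
  #4 pop 3: in={2} → {2} (was {}); enqueue [0]
  #5 pop 4: in={} → {1} (was {}); enqueue [3]
  #6 pop 5: in={} → {2} (no change)
  #7 pop 6: in={1} → {} (no change)
  #8 pop 7: in={2} → {0} (no change)
  #9 pop 0: in={0,2} → {} (no change)
  #10 pop 3: in={1,2} → {1,2} (was {2}); enqueue [0,7]
  #11 pop 0: in={0,1,2} → {1} (was {}); enqueue []
  #12 pop 7: in={1,2} → {0,1} (was {0}); enqueue [0]
  #13 pop 0: in={0,1,2} → {1} (no change)

Fixpoint:
  val[0] = {1}
  val[1] = {}
  val[2] = {}
  val[3] = {1,2}
  val[4] = {1}
  val[5] = {2}
  val[6] = {}
  val[7] = {0,1}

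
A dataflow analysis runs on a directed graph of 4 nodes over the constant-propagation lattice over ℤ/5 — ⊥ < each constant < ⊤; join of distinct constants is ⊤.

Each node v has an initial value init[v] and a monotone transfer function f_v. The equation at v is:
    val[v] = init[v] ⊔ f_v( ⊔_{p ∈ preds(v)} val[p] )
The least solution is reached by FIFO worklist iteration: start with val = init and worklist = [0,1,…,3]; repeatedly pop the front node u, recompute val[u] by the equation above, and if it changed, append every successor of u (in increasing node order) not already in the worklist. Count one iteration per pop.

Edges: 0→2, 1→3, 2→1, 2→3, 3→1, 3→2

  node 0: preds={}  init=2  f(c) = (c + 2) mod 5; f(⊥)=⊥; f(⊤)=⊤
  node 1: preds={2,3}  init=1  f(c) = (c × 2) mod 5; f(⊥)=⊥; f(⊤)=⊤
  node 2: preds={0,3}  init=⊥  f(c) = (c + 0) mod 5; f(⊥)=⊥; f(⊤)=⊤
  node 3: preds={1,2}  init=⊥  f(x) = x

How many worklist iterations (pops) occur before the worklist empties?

8

Trace (8 dequeues):
  [1] u=0 | in ⊥ | out 2 | ==
  [2] u=1 | in ⊥ | out 1 | ==
  [3] u=2 | in 2 | out 2 | prev ⊥ | push {1}
  [4] u=3 | in ⊤ | out ⊤ | prev ⊥ | push {2}
  [5] u=1 | in ⊤ | out ⊤ | prev 1 | push {3}
  [6] u=2 | in ⊤ | out ⊤ | prev 2 | push {1}
  [7] u=3 | in ⊤ | out ⊤ | ==
  [8] u=1 | in ⊤ | out ⊤ | ==

Converged values:
  [0] 2
  [1] ⊤
  [2] ⊤
  [3] ⊤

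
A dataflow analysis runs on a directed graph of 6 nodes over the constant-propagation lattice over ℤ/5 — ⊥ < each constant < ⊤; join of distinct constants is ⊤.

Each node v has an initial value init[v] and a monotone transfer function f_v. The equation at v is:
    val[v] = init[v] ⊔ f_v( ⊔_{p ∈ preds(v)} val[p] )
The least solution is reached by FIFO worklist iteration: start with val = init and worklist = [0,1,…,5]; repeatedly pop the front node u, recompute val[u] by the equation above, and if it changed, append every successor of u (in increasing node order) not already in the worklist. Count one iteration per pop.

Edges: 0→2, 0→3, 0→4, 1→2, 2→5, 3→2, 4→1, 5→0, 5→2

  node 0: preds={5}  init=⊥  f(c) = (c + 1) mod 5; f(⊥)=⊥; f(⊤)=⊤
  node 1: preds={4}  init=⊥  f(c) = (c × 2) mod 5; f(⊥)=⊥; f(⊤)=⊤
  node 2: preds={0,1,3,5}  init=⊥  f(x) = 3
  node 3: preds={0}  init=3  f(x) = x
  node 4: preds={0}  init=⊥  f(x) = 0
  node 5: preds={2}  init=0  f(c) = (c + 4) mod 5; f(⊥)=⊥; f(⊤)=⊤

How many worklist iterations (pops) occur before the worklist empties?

12

Trace (12 dequeues):
  [1] u=0 | in 0 | out 1 | prev ⊥ | push {}
  [2] u=1 | in ⊥ | out ⊥ | ==
  [3] u=2 | in ⊤ | out 3 | prev ⊥ | push {}
  [4] u=3 | in 1 | out ⊤ | prev 3 | push {2}
  [5] u=4 | in 1 | out 0 | prev ⊥ | push {1}
  [6] u=5 | in 3 | out ⊤ | prev 0 | push {0}
  [7] u=2 | in ⊤ | out 3 | ==
  [8] u=1 | in 0 | out 0 | prev ⊥ | push {2}
  [9] u=0 | in ⊤ | out ⊤ | prev 1 | push {3,4}
  [10] u=2 | in ⊤ | out 3 | ==
  [11] u=3 | in ⊤ | out ⊤ | ==
  [12] u=4 | in ⊤ | out 0 | ==

Converged values:
  [0] ⊤
  [1] 0
  [2] 3
  [3] ⊤
  [4] 0
  [5] ⊤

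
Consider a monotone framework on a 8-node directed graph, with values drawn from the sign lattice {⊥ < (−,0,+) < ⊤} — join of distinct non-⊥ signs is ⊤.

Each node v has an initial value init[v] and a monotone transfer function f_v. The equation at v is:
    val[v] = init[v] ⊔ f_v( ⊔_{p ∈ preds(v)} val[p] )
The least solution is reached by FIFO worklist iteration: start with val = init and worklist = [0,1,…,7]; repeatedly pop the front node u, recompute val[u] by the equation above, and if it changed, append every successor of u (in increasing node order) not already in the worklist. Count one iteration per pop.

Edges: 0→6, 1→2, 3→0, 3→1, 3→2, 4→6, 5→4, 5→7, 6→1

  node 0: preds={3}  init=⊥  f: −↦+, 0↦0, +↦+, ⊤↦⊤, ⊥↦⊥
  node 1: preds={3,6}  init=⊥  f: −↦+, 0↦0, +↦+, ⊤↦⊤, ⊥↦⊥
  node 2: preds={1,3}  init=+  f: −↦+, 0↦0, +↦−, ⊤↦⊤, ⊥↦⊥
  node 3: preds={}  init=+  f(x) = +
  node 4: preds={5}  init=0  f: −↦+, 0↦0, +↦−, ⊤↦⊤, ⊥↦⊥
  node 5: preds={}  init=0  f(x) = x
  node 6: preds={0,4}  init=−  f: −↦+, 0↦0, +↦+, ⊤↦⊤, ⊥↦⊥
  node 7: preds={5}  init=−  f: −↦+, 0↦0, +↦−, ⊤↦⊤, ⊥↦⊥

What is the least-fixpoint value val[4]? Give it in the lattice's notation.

Trace (9 dequeues):
  [1] u=0 | in + | out + | prev ⊥ | push {}
  [2] u=1 | in ⊤ | out ⊤ | prev ⊥ | push {}
  [3] u=2 | in ⊤ | out ⊤ | prev + | push {}
  [4] u=3 | in ⊥ | out + | ==
  [5] u=4 | in 0 | out 0 | ==
  [6] u=5 | in ⊥ | out 0 | ==
  [7] u=6 | in ⊤ | out ⊤ | prev − | push {1}
  [8] u=7 | in 0 | out ⊤ | prev − | push {}
  [9] u=1 | in ⊤ | out ⊤ | ==

Converged values:
  [0] +
  [1] ⊤
  [2] ⊤
  [3] +
  [4] 0
  [5] 0
  [6] ⊤
  [7] ⊤

0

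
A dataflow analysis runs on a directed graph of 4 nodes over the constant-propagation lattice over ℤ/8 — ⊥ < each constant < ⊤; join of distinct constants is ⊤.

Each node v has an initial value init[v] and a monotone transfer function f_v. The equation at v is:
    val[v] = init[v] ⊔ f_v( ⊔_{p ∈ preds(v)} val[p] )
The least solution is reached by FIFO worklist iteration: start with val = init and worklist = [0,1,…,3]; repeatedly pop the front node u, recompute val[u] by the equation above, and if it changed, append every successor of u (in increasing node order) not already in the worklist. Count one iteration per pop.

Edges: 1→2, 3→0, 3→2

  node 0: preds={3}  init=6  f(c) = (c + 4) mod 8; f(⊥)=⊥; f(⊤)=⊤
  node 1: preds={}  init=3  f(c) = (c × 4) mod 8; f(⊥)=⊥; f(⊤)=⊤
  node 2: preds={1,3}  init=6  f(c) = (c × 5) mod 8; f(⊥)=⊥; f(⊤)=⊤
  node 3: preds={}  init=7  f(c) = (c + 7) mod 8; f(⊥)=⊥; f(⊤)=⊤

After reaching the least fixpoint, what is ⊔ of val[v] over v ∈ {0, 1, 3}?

Iteration log — 4 steps:
  step 1. node 0  ⊔preds=7  new=⊤  old=6  +wl: 
  step 2. node 1  ⊔preds=⊥  new=3  stable
  step 3. node 2  ⊔preds=⊤  new=⊤  old=6  +wl: 
  step 4. node 3  ⊔preds=⊥  new=7  stable

Least fixpoint reached:
  node 0: ⊤
  node 1: 3
  node 2: ⊤
  node 3: 7

⊤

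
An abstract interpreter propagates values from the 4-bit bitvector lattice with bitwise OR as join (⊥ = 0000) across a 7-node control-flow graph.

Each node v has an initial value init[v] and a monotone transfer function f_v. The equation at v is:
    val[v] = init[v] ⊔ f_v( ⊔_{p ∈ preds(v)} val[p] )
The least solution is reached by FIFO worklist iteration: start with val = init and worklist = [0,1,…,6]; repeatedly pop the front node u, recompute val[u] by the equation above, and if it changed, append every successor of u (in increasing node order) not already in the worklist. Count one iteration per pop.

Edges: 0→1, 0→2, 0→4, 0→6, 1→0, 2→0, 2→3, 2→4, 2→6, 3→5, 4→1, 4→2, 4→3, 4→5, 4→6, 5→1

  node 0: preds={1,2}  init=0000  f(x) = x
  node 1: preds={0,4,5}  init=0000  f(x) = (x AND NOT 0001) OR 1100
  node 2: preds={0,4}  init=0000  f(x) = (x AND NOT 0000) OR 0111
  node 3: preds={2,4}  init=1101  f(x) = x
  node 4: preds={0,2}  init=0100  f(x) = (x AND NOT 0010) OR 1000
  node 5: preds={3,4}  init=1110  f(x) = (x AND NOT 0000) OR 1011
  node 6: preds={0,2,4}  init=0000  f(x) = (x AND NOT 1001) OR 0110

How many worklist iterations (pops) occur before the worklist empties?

14

Iteration log — 14 steps:
  step 1. node 0  ⊔preds=0000  new=0000  stable
  step 2. node 1  ⊔preds=1110  new=1110  old=0000  +wl: 0
  step 3. node 2  ⊔preds=0100  new=0111  old=0000  +wl: 
  step 4. node 3  ⊔preds=0111  new=1111  old=1101  +wl: 
  step 5. node 4  ⊔preds=0111  new=1101  old=0100  +wl: 1,2,3
  step 6. node 5  ⊔preds=1111  new=1111  old=1110  +wl: 
  step 7. node 6  ⊔preds=1111  new=0110  old=0000  +wl: 
  step 8. node 0  ⊔preds=1111  new=1111  old=0000  +wl: 4,6
  step 9. node 1  ⊔preds=1111  new=1110  stable
  step 10. node 2  ⊔preds=1111  new=1111  old=0111  +wl: 0
  step 11. node 3  ⊔preds=1111  new=1111  stable
  step 12. node 4  ⊔preds=1111  new=1101  stable
  step 13. node 6  ⊔preds=1111  new=0110  stable
  step 14. node 0  ⊔preds=1111  new=1111  stable

Least fixpoint reached:
  node 0: 1111
  node 1: 1110
  node 2: 1111
  node 3: 1111
  node 4: 1101
  node 5: 1111
  node 6: 0110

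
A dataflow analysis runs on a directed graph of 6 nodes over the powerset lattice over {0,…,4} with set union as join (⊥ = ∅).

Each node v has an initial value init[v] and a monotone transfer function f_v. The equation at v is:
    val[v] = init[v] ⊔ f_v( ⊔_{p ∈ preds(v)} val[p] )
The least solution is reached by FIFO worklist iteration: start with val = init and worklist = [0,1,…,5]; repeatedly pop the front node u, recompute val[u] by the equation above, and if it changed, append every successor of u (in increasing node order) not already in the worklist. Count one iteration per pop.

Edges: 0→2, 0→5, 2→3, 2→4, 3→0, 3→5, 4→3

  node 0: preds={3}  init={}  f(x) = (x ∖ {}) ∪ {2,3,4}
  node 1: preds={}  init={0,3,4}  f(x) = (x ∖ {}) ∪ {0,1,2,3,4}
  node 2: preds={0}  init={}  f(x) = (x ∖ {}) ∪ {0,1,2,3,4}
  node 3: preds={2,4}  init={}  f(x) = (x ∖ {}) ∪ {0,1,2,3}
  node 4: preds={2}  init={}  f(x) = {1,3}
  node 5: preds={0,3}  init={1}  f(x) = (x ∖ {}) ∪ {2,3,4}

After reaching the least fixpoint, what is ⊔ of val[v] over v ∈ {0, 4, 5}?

Trace (10 dequeues):
  [1] u=0 | in {} | out {2,3,4} | prev {} | push {}
  [2] u=1 | in {} | out {0,1,2,3,4} | prev {0,3,4} | push {}
  [3] u=2 | in {2,3,4} | out {0,1,2,3,4} | prev {} | push {}
  [4] u=3 | in {0,1,2,3,4} | out {0,1,2,3,4} | prev {} | push {0}
  [5] u=4 | in {0,1,2,3,4} | out {1,3} | prev {} | push {3}
  [6] u=5 | in {0,1,2,3,4} | out {0,1,2,3,4} | prev {1} | push {}
  [7] u=0 | in {0,1,2,3,4} | out {0,1,2,3,4} | prev {2,3,4} | push {2,5}
  [8] u=3 | in {0,1,2,3,4} | out {0,1,2,3,4} | ==
  [9] u=2 | in {0,1,2,3,4} | out {0,1,2,3,4} | ==
  [10] u=5 | in {0,1,2,3,4} | out {0,1,2,3,4} | ==

Converged values:
  [0] {0,1,2,3,4}
  [1] {0,1,2,3,4}
  [2] {0,1,2,3,4}
  [3] {0,1,2,3,4}
  [4] {1,3}
  [5] {0,1,2,3,4}

{0,1,2,3,4}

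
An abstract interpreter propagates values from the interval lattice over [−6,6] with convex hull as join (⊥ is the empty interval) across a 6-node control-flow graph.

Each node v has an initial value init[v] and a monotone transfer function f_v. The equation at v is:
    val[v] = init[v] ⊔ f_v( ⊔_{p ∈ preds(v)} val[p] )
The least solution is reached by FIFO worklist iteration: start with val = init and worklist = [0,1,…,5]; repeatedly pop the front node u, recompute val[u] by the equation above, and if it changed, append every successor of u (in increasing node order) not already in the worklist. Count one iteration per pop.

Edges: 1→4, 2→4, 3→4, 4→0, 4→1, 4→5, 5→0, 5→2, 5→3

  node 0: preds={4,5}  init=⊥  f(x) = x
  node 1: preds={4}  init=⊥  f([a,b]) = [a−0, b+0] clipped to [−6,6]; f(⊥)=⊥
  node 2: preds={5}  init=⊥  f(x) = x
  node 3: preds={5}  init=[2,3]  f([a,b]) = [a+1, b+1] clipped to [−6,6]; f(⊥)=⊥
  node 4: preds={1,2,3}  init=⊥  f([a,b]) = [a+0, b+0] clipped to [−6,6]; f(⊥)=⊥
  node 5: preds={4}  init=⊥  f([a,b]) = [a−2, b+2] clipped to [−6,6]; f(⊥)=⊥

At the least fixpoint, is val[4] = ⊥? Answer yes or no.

no

Worklist (39 pops):
  #1 pop 0: in=⊥ → ⊥ (no change)
  #2 pop 1: in=⊥ → ⊥ (no change)
  #3 pop 2: in=⊥ → ⊥ (no change)
  #4 pop 3: in=⊥ → [2,3] (no change)
  #5 pop 4: in=[2,3] → [2,3] (was ⊥); enqueue [0,1]
  #6 pop 5: in=[2,3] → [0,5] (was ⊥); enqueue [2,3]
  #7 pop 0: in=[0,5] → [0,5] (was ⊥); enqueue []
  #8 pop 1: in=[2,3] → [2,3] (was ⊥); enqueue [4]
  #9 pop 2: in=[0,5] → [0,5] (was ⊥); enqueue []
  #10 pop 3: in=[0,5] → [1,6] (was [2,3]); enqueue []
  #11 pop 4: in=[0,6] → [0,6] (was [2,3]); enqueue [0,1,5]
  #12 pop 0: in=[0,6] → [0,6] (was [0,5]); enqueue []
  #13 pop 1: in=[0,6] → [0,6] (was [2,3]); enqueue [4]
  #14 pop 5: in=[0,6] → [-2,6] (was [0,5]); enqueue [0,2,3]
  #15 pop 4: in=[0,6] → [0,6] (no change)
  #16 pop 0: in=[-2,6] → [-2,6] (was [0,6]); enqueue []
  #17 pop 2: in=[-2,6] → [-2,6] (was [0,5]); enqueue [4]
  #18 pop 3: in=[-2,6] → [-1,6] (was [1,6]); enqueue []
  #19 pop 4: in=[-2,6] → [-2,6] (was [0,6]); enqueue [0,1,5]
  #20 pop 0: in=[-2,6] → [-2,6] (no change)
  #21 pop 1: in=[-2,6] → [-2,6] (was [0,6]); enqueue [4]
  #22 pop 5: in=[-2,6] → [-4,6] (was [-2,6]); enqueue [0,2,3]
  #23 pop 4: in=[-2,6] → [-2,6] (no change)
  #24 pop 0: in=[-4,6] → [-4,6] (was [-2,6]); enqueue []
  #25 pop 2: in=[-4,6] → [-4,6] (was [-2,6]); enqueue [4]
  #26 pop 3: in=[-4,6] → [-3,6] (was [-1,6]); enqueue []
  #27 pop 4: in=[-4,6] → [-4,6] (was [-2,6]); enqueue [0,1,5]
  #28 pop 0: in=[-4,6] → [-4,6] (no change)
  #29 pop 1: in=[-4,6] → [-4,6] (was [-2,6]); enqueue [4]
  #30 pop 5: in=[-4,6] → [-6,6] (was [-4,6]); enqueue [0,2,3]
  #31 pop 4: in=[-4,6] → [-4,6] (no change)
  #32 pop 0: in=[-6,6] → [-6,6] (was [-4,6]); enqueue []
  #33 pop 2: in=[-6,6] → [-6,6] (was [-4,6]); enqueue [4]
  #34 pop 3: in=[-6,6] → [-5,6] (was [-3,6]); enqueue []
  #35 pop 4: in=[-6,6] → [-6,6] (was [-4,6]); enqueue [0,1,5]
  #36 pop 0: in=[-6,6] → [-6,6] (no change)
  #37 pop 1: in=[-6,6] → [-6,6] (was [-4,6]); enqueue [4]
  #38 pop 5: in=[-6,6] → [-6,6] (no change)
  #39 pop 4: in=[-6,6] → [-6,6] (no change)

Fixpoint:
  val[0] = [-6,6]
  val[1] = [-6,6]
  val[2] = [-6,6]
  val[3] = [-5,6]
  val[4] = [-6,6]
  val[5] = [-6,6]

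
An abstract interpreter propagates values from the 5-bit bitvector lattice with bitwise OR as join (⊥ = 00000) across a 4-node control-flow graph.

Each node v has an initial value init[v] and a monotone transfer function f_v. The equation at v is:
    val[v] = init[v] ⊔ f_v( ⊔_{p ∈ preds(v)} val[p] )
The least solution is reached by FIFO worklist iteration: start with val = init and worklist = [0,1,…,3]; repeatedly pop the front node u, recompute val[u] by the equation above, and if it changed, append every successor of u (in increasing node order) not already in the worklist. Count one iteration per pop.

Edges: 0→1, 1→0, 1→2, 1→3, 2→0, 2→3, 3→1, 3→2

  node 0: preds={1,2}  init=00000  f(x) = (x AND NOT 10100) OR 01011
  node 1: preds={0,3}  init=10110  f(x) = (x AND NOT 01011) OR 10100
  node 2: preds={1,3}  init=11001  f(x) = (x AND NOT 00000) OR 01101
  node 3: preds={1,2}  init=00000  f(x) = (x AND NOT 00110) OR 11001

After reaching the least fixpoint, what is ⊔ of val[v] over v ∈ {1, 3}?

Worklist (7 pops):
  #1 pop 0: in=11111 → 01011 (was 00000); enqueue []
  #2 pop 1: in=01011 → 10110 (no change)
  #3 pop 2: in=10110 → 11111 (was 11001); enqueue [0]
  #4 pop 3: in=11111 → 11001 (was 00000); enqueue [1,2]
  #5 pop 0: in=11111 → 01011 (no change)
  #6 pop 1: in=11011 → 10110 (no change)
  #7 pop 2: in=11111 → 11111 (no change)

Fixpoint:
  val[0] = 01011
  val[1] = 10110
  val[2] = 11111
  val[3] = 11001

11111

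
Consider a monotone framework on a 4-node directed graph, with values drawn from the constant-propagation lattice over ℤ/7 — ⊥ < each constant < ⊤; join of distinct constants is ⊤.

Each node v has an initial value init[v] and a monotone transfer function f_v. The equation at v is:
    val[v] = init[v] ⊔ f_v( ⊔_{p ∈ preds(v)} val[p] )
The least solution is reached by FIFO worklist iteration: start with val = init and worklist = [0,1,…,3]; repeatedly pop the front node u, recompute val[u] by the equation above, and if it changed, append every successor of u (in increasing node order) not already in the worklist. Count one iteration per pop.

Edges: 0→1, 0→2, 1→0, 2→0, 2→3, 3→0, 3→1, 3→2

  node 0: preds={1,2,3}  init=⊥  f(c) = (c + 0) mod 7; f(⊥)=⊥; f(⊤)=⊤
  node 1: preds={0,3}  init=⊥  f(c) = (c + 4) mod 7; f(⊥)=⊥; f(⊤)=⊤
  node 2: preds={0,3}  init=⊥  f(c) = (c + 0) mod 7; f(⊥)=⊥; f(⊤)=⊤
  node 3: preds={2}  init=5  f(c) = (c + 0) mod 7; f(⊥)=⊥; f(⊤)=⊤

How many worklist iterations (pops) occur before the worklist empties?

Worklist (12 pops):
  #1 pop 0: in=5 → 5 (was ⊥); enqueue []
  #2 pop 1: in=5 → 2 (was ⊥); enqueue [0]
  #3 pop 2: in=5 → 5 (was ⊥); enqueue []
  #4 pop 3: in=5 → 5 (no change)
  #5 pop 0: in=⊤ → ⊤ (was 5); enqueue [1,2]
  #6 pop 1: in=⊤ → ⊤ (was 2); enqueue [0]
  #7 pop 2: in=⊤ → ⊤ (was 5); enqueue [3]
  #8 pop 0: in=⊤ → ⊤ (no change)
  #9 pop 3: in=⊤ → ⊤ (was 5); enqueue [0,1,2]
  #10 pop 0: in=⊤ → ⊤ (no change)
  #11 pop 1: in=⊤ → ⊤ (no change)
  #12 pop 2: in=⊤ → ⊤ (no change)

Fixpoint:
  val[0] = ⊤
  val[1] = ⊤
  val[2] = ⊤
  val[3] = ⊤

12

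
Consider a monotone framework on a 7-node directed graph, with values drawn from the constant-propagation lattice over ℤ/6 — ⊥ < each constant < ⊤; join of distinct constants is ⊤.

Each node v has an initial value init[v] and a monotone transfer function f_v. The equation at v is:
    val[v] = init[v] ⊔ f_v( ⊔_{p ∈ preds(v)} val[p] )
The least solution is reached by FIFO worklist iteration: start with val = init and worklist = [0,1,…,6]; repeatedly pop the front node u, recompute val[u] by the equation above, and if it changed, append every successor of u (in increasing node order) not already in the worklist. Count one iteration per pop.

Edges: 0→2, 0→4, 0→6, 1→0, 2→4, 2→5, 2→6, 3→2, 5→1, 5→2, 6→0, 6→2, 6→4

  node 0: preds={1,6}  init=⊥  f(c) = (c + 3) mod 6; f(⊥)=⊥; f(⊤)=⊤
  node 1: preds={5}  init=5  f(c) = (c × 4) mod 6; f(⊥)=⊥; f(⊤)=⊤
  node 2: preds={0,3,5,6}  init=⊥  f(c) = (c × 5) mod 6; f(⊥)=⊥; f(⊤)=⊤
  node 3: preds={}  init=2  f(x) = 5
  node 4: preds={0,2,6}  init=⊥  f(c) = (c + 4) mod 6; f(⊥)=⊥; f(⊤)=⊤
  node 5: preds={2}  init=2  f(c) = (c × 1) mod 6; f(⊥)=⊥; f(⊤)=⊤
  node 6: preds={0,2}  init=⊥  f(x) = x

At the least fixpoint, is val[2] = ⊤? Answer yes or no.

yes

Iteration log — 13 steps:
  step 1. node 0  ⊔preds=5  new=2  old=⊥  +wl: 
  step 2. node 1  ⊔preds=2  new=⊤  old=5  +wl: 0
  step 3. node 2  ⊔preds=2  new=4  old=⊥  +wl: 
  step 4. node 3  ⊔preds=⊥  new=⊤  old=2  +wl: 2
  step 5. node 4  ⊔preds=⊤  new=⊤  old=⊥  +wl: 
  step 6. node 5  ⊔preds=4  new=⊤  old=2  +wl: 1
  step 7. node 6  ⊔preds=⊤  new=⊤  old=⊥  +wl: 4
  step 8. node 0  ⊔preds=⊤  new=⊤  old=2  +wl: 6
  step 9. node 2  ⊔preds=⊤  new=⊤  old=4  +wl: 5
  step 10. node 1  ⊔preds=⊤  new=⊤  stable
  step 11. node 4  ⊔preds=⊤  new=⊤  stable
  step 12. node 6  ⊔preds=⊤  new=⊤  stable
  step 13. node 5  ⊔preds=⊤  new=⊤  stable

Least fixpoint reached:
  node 0: ⊤
  node 1: ⊤
  node 2: ⊤
  node 3: ⊤
  node 4: ⊤
  node 5: ⊤
  node 6: ⊤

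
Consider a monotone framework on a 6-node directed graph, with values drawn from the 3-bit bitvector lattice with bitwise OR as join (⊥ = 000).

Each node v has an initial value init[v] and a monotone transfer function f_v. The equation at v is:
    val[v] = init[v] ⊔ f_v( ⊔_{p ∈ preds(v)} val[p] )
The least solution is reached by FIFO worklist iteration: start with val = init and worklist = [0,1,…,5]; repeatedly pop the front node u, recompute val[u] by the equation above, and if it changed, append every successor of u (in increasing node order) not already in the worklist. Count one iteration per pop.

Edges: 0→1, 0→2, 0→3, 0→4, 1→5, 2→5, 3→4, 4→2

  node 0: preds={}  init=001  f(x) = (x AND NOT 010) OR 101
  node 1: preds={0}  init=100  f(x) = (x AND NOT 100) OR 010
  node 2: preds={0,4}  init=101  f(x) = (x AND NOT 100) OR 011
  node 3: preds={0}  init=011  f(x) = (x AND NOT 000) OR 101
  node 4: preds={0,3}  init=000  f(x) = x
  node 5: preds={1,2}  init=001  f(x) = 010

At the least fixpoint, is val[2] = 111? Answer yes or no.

yes

Trace (7 dequeues):
  [1] u=0 | in 000 | out 101 | prev 001 | push {}
  [2] u=1 | in 101 | out 111 | prev 100 | push {}
  [3] u=2 | in 101 | out 111 | prev 101 | push {}
  [4] u=3 | in 101 | out 111 | prev 011 | push {}
  [5] u=4 | in 111 | out 111 | prev 000 | push {2}
  [6] u=5 | in 111 | out 011 | prev 001 | push {}
  [7] u=2 | in 111 | out 111 | ==

Converged values:
  [0] 101
  [1] 111
  [2] 111
  [3] 111
  [4] 111
  [5] 011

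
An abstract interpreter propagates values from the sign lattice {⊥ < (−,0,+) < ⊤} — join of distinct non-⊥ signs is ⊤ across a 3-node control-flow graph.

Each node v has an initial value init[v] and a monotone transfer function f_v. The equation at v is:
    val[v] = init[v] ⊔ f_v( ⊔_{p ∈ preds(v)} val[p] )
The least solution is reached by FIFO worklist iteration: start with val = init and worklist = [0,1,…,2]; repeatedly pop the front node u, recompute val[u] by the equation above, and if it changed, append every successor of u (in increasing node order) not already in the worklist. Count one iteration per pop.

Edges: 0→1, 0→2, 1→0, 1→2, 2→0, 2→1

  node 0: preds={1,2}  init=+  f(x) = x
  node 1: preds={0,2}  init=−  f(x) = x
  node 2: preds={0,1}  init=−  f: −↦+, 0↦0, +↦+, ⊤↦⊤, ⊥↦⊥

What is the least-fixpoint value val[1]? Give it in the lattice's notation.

⊤

Trace (5 dequeues):
  [1] u=0 | in − | out ⊤ | prev + | push {}
  [2] u=1 | in ⊤ | out ⊤ | prev − | push {0}
  [3] u=2 | in ⊤ | out ⊤ | prev − | push {1}
  [4] u=0 | in ⊤ | out ⊤ | ==
  [5] u=1 | in ⊤ | out ⊤ | ==

Converged values:
  [0] ⊤
  [1] ⊤
  [2] ⊤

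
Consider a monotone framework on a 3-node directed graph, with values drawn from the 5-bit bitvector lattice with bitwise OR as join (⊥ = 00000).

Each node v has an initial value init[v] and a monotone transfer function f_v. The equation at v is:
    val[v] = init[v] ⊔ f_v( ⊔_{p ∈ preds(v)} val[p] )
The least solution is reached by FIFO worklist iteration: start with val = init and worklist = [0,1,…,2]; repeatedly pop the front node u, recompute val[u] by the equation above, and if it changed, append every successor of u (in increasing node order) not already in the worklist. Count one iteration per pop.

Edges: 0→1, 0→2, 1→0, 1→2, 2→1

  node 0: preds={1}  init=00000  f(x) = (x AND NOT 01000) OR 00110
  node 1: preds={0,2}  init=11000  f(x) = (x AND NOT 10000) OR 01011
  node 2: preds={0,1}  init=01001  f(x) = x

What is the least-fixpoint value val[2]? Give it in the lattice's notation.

11111

Trace (6 dequeues):
  [1] u=0 | in 11000 | out 10110 | prev 00000 | push {}
  [2] u=1 | in 11111 | out 11111 | prev 11000 | push {0}
  [3] u=2 | in 11111 | out 11111 | prev 01001 | push {1}
  [4] u=0 | in 11111 | out 10111 | prev 10110 | push {2}
  [5] u=1 | in 11111 | out 11111 | ==
  [6] u=2 | in 11111 | out 11111 | ==

Converged values:
  [0] 10111
  [1] 11111
  [2] 11111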